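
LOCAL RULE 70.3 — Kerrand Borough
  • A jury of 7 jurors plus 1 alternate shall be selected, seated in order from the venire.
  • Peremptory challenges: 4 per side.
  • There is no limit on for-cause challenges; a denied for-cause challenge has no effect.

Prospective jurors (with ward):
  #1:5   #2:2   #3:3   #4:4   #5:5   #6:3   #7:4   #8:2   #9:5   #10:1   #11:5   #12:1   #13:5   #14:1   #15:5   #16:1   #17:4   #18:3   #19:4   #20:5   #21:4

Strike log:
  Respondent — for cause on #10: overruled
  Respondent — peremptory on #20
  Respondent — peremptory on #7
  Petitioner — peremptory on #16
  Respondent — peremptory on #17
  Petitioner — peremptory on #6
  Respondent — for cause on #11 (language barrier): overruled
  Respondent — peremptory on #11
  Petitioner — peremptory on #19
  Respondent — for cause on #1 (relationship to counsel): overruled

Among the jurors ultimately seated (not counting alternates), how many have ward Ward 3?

1

Removed: #6, #7, #11, #16, #17, #19, #20.
Seated jurors 1–7: #1, #2, #3, #4, #5, #8, #9 (alternates #10 not counted).
Of those, in Ward 3: #3 → 1.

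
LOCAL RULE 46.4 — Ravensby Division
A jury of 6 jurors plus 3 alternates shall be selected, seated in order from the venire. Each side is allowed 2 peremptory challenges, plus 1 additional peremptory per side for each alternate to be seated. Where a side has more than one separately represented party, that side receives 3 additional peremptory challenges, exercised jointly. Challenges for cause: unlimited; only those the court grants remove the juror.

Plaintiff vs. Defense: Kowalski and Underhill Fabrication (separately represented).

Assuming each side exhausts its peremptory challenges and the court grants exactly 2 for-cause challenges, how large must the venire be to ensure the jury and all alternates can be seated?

Seats to fill: 6 + 3 alternates = 9.
Peremptories — Plaintiff: 2 + 1×3 = 5; Defense: 2 + 1×3 + 3 = 8; total 13.
For-cause removals: 2.
Minimum venire: 9 + 13 + 2 = 24.

24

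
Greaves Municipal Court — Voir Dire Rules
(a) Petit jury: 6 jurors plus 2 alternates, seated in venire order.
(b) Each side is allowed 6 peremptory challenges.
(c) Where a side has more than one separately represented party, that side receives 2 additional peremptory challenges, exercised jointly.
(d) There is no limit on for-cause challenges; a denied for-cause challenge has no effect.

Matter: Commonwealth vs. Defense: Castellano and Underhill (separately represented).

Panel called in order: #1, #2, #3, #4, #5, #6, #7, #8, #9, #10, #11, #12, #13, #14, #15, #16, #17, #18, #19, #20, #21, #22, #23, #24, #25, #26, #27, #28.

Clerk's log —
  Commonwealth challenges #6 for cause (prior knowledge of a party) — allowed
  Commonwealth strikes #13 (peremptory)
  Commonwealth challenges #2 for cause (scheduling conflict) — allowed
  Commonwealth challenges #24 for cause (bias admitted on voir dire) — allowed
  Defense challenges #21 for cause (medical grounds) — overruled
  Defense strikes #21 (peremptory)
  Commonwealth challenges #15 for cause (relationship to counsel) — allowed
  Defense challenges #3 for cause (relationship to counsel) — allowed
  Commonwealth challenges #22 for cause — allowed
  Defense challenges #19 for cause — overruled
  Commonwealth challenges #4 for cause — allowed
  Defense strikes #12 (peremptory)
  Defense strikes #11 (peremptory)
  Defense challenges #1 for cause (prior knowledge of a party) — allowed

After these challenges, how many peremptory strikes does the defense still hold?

5

Defense allotment: 6 base + 2 multi-party = 8.
Defense peremptories used: #21, #12, #11 — 3 (for-cause on #21, #3, #19, #1 don't count).
Remaining: 8 − 3 = 5.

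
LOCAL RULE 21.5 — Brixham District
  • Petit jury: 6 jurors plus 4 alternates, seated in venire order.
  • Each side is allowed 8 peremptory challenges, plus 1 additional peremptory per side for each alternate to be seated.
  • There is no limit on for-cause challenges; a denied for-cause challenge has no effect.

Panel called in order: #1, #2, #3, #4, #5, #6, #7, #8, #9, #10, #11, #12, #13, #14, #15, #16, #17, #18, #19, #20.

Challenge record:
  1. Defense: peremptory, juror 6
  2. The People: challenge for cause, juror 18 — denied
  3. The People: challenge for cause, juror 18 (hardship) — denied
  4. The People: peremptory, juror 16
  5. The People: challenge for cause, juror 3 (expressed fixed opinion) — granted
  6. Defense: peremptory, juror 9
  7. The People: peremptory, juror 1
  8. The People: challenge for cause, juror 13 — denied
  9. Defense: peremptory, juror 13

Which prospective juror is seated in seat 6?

10

Removed: #1, #3, #6, #9, #13, #16. (#18 stays — for-cause denied.)
Seating in order: seats 1–6 → #2, #4, #5, #7, #8, #10; alternates → #11, #12, #14, #15.
So seat 6 is #10.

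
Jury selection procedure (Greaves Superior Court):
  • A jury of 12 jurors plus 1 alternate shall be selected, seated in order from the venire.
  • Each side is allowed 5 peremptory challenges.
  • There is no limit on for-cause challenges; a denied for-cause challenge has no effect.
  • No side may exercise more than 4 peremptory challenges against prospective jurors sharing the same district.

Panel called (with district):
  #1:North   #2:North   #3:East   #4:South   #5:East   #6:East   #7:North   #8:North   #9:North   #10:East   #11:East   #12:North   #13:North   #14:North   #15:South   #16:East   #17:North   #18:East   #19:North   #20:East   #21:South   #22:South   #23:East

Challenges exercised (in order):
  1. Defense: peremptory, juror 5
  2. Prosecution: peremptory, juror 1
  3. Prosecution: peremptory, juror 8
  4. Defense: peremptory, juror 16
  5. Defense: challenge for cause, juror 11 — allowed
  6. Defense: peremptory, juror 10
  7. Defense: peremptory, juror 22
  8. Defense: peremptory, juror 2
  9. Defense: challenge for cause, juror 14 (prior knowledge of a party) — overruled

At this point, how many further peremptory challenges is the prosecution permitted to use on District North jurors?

Prosecution peremptories so far: #1, #8 — 2 of 5 used, 3 left overall.
Against District North: #1, #8 — 2 used; per-district cap 4 leaves 2.
Binding limit: min(3, 2) = 2.

2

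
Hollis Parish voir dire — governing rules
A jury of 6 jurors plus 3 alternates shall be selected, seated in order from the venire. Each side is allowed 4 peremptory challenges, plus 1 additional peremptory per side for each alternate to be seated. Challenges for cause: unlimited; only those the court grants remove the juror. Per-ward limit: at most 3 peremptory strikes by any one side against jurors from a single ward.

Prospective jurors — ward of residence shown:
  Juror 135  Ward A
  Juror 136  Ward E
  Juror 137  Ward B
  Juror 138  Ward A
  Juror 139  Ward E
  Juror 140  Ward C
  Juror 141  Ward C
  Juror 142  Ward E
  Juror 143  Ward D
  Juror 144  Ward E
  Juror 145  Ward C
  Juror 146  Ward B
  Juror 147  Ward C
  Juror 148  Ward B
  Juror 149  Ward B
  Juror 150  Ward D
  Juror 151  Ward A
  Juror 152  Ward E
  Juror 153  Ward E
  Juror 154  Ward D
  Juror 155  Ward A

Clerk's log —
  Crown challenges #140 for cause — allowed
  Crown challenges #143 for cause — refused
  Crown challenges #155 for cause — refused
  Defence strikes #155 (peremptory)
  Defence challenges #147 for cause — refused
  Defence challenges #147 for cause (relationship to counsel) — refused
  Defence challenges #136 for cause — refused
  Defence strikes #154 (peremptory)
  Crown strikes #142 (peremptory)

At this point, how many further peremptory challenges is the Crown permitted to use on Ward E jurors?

Crown peremptories so far: #142 — 1 of 7 used, 6 left overall.
Against Ward E: #142 — 1 used; per-ward cap 3 leaves 2.
Binding limit: min(6, 2) = 2.

2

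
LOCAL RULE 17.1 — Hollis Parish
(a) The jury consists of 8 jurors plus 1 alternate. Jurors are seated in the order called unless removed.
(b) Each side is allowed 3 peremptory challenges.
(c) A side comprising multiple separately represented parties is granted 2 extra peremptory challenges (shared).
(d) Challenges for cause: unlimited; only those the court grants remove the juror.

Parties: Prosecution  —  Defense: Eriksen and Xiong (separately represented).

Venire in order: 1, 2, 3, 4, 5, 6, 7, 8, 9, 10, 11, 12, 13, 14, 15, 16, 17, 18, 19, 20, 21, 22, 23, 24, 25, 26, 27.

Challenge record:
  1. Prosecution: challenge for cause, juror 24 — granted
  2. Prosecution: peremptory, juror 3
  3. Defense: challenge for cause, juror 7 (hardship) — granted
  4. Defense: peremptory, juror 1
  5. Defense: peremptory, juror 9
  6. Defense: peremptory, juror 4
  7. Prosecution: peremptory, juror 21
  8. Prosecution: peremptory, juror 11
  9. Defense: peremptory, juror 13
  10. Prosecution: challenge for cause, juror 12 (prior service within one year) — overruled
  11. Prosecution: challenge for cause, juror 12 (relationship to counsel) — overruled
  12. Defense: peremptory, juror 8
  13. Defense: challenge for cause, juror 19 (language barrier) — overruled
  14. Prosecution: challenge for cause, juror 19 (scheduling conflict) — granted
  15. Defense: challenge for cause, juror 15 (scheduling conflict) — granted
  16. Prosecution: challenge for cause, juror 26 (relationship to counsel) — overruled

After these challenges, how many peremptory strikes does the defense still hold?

0

Defense allotment: 3 base + 2 multi-party = 5.
Defense peremptories used: #1, #9, #4, #13, #8 — 5 (for-cause on #7, #19, #15 don't count).
Remaining: 5 − 5 = 0.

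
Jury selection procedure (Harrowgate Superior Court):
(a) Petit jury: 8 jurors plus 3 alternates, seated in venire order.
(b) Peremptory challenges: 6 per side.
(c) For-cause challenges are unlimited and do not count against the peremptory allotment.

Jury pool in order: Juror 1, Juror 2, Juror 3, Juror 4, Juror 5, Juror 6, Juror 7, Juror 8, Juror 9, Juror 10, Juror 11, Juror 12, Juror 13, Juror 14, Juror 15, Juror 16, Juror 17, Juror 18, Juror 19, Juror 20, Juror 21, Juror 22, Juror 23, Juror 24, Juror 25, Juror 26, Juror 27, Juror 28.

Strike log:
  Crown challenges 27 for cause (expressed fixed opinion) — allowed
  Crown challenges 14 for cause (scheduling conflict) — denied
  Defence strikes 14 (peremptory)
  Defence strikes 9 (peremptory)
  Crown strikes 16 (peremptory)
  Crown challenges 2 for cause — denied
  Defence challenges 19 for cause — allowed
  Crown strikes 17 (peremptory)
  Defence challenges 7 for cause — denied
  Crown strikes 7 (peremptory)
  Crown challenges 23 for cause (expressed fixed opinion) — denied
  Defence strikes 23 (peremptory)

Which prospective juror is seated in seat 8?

10

Removed: #7, #9, #14, #16, #17, #19, #23, #27. (#2 stays — for-cause denied.)
Seating in order: seats 1–8 → #1, #2, #3, #4, #5, #6, #8, #10; alternates → #11, #12, #13.
So seat 8 is #10.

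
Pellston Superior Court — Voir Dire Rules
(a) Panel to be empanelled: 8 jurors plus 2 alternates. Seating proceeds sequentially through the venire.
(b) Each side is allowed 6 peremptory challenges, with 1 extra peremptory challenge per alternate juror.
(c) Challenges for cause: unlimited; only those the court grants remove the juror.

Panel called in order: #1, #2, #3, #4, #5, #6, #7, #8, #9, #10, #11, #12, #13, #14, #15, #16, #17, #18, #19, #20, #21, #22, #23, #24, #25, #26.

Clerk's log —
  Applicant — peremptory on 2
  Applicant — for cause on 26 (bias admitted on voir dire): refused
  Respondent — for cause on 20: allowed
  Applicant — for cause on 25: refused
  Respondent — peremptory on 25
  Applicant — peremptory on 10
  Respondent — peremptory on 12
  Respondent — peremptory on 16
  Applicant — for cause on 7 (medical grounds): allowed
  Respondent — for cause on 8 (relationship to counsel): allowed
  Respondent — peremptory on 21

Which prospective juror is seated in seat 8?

Removed: #2, #7, #8, #10, #12, #16, #20, #21, #25. (#26 stays — for-cause denied.)
Seating in order: seats 1–8 → #1, #3, #4, #5, #6, #9, #11, #13; alternates → #14, #15.
So seat 8 is #13.

13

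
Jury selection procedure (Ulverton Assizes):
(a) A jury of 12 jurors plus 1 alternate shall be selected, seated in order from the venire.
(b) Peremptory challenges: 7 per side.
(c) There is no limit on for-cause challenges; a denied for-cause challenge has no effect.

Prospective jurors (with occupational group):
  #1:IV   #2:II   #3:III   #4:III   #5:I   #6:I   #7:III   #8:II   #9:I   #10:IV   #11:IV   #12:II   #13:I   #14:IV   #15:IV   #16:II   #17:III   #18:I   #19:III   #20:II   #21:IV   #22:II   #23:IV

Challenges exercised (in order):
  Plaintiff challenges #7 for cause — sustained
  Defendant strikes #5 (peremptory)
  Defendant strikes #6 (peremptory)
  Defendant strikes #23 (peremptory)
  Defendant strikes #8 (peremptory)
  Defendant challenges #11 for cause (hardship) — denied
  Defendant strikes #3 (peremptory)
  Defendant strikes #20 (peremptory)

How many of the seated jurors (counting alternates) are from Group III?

2

Removed: #3, #5, #6, #7, #8, #20, #23.
Seated (13 incl. alternates): #1, #2, #4, #9, #10, #11, #12, #13, #14, #15, #16, #17, #18.
Of those, in Group III: #4, #17 → 2.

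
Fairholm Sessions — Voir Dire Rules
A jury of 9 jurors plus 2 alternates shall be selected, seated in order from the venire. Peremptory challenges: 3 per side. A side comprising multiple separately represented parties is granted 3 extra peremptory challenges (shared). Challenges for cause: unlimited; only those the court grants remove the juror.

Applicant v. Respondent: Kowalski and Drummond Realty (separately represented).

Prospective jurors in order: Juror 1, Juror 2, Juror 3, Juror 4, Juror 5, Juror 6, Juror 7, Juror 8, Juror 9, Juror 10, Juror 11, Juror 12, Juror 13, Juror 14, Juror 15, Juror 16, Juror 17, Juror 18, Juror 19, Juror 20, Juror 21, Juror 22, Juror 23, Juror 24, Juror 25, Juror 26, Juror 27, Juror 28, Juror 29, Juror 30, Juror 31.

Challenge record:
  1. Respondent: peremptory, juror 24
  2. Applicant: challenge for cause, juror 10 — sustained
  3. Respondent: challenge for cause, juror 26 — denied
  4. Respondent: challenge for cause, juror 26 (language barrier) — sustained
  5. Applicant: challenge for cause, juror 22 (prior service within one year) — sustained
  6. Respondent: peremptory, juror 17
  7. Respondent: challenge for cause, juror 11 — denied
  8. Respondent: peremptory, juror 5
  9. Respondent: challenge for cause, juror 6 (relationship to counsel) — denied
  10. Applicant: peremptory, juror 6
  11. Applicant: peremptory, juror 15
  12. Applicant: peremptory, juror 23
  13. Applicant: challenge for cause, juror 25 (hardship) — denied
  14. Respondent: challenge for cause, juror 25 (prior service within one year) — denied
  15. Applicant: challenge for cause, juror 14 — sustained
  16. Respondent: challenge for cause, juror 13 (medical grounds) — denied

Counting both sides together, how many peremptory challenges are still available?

3

Applicant allotment: 3. Respondent allotment: 3 base + 3 multi-party = 6.
Applicant peremptories used: #6, #15, #23 — 3 (for-cause on #10, #22, #25, #14 don't count).
Respondent peremptories used: #24, #17, #5 — 3 (for-cause on #26, #26, #11, #6, #25, #13 don't count).
Remaining: (3 − 3) + (6 − 3) = 3.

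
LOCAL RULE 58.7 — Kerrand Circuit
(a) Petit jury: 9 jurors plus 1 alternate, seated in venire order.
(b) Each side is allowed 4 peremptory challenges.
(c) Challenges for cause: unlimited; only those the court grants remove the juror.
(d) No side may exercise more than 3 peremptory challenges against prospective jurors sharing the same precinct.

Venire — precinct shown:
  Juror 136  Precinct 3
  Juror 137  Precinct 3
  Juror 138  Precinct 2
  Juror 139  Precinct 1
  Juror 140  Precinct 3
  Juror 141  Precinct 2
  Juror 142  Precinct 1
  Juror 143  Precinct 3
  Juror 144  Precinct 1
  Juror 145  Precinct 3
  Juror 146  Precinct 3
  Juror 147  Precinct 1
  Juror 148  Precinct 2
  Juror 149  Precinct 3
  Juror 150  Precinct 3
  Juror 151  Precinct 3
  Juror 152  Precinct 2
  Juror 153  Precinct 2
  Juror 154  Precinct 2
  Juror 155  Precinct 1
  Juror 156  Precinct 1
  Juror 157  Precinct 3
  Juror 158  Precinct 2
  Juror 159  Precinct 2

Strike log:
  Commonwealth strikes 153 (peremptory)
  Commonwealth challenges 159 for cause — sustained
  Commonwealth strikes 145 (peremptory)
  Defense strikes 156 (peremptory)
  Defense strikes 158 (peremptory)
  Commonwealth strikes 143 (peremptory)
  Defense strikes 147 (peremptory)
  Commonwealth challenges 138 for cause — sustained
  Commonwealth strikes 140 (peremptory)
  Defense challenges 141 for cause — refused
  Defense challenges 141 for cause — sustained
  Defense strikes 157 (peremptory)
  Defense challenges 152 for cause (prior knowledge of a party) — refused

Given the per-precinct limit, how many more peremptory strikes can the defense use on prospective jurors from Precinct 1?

Defense peremptories so far: #156, #158, #147, #157 — 4 of 4 used, 0 left overall.
Against Precinct 1: #156, #147 — 2 used; per-precinct cap 3 leaves 1.
Binding limit: min(0, 1) = 0.

0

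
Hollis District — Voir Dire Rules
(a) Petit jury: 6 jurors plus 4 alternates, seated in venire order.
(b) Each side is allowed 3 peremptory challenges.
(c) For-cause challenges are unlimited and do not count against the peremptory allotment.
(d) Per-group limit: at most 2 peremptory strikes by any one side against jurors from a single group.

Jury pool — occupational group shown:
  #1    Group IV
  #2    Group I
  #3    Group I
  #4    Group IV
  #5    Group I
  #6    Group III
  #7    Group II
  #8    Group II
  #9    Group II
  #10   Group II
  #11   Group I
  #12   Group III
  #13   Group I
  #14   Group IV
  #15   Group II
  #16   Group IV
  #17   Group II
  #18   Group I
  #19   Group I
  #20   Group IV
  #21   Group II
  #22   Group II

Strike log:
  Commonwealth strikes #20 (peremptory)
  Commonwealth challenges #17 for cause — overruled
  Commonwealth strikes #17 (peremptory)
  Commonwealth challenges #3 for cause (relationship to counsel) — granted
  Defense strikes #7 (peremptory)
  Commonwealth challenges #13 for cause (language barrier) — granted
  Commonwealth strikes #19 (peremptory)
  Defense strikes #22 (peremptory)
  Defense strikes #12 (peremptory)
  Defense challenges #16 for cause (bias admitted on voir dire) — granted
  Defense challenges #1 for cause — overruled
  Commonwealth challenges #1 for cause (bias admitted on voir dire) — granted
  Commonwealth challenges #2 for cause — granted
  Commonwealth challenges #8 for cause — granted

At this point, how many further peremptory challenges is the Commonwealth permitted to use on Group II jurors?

0

Commonwealth peremptories so far: #20, #17, #19 — 3 of 3 used, 0 left overall.
Against Group II: #17 — 1 used; per-group cap 2 leaves 1.
Binding limit: min(0, 1) = 0.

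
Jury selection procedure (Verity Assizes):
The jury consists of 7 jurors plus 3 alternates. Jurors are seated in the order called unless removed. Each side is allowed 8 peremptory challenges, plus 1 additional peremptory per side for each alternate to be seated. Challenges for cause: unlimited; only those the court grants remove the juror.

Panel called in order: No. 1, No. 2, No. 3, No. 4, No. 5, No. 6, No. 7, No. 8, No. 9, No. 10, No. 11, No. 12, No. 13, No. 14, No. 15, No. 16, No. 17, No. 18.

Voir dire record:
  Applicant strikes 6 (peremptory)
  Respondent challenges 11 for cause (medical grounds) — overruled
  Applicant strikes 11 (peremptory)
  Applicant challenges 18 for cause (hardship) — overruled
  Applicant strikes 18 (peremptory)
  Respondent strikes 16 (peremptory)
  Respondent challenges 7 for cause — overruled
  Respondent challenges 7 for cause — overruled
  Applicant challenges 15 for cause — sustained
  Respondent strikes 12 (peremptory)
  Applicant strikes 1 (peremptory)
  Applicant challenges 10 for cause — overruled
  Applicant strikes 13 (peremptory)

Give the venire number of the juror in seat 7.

9

Removed: #1, #6, #11, #12, #13, #15, #16, #18. (#7, #10 stay — for-cause denied.)
Seating in order: seats 1–7 → #2, #3, #4, #5, #7, #8, #9; alternates → #10, #14, #17.
So seat 7 is #9.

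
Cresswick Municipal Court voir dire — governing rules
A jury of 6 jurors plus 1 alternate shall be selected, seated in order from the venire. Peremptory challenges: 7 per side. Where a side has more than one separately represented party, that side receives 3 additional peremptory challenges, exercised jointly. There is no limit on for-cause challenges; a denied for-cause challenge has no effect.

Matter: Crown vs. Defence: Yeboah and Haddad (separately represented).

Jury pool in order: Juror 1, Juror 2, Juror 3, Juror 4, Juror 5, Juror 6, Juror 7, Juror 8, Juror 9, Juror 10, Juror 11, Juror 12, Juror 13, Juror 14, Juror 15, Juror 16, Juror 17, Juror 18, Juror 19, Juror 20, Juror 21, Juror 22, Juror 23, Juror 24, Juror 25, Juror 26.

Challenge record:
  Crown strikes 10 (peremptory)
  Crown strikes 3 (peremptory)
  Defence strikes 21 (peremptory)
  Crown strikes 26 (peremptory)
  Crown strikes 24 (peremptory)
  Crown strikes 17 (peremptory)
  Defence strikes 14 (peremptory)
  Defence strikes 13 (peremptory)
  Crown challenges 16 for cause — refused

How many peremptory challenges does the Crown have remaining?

Crown allotment: 7.
Crown peremptories used: #10, #3, #26, #24, #17 — 5 (the for-cause on #16 doesn't count).
Remaining: 7 − 5 = 2.

2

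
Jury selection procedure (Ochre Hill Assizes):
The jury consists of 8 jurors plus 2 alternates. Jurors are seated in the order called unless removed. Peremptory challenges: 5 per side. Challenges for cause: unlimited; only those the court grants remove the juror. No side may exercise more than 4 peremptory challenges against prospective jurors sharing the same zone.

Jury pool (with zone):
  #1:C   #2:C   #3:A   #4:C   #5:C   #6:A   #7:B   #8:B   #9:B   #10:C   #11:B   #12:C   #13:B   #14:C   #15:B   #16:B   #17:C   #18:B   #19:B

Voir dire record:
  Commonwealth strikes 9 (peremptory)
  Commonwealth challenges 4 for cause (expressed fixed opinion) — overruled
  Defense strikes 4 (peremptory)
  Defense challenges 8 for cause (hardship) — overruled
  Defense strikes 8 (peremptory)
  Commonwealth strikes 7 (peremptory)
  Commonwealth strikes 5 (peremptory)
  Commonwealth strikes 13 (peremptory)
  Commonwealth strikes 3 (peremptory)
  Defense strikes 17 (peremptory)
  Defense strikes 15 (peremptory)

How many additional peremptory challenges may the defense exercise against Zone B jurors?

1

Defense peremptories so far: #4, #8, #17, #15 — 4 of 5 used, 1 left overall.
Against Zone B: #8, #15 — 2 used; per-zone cap 4 leaves 2.
Binding limit: min(1, 2) = 1.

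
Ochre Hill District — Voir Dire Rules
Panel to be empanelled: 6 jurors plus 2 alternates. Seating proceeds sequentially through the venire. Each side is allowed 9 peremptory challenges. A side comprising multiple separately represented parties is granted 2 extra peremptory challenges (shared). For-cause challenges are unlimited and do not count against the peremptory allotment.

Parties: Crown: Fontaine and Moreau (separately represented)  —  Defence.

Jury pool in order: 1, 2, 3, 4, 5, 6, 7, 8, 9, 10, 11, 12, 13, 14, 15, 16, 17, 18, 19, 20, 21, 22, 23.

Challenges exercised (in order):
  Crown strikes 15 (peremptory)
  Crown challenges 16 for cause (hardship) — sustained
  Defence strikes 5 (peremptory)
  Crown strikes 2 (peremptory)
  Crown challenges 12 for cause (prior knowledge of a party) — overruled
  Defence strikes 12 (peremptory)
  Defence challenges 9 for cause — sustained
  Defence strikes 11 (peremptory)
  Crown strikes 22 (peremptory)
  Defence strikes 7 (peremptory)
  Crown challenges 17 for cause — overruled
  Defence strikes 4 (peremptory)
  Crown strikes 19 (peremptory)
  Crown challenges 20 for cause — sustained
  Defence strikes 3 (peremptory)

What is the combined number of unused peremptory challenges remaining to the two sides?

Crown allotment: 9 base + 2 multi-party = 11. Defence allotment: 9.
Crown peremptories used: #15, #2, #22, #19 — 4 (for-cause on #16, #12, #17, #20 don't count).
Defence peremptories used: #5, #12, #11, #7, #4, #3 — 6 (the for-cause on #9 doesn't count).
Remaining: (11 − 4) + (9 − 6) = 10.

10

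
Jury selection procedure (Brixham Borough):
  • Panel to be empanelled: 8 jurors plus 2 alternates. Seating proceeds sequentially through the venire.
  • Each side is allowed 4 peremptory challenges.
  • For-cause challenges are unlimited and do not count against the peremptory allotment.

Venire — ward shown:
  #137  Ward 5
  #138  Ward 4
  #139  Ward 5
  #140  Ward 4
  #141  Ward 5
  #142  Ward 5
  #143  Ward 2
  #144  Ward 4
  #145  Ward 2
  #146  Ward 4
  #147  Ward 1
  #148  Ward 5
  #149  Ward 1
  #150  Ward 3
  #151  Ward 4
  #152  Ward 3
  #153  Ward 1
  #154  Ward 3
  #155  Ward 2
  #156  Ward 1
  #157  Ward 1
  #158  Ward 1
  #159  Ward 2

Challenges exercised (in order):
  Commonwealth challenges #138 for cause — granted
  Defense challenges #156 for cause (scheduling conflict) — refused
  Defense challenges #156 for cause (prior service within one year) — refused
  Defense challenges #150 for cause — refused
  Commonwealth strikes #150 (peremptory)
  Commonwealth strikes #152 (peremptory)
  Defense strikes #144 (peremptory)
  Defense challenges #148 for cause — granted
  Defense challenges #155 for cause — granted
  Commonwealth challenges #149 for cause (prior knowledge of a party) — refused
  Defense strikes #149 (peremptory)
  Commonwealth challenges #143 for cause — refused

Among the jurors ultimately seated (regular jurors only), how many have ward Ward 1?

0

Removed: #138, #144, #148, #149, #150, #152, #155.
Seated jurors 1–8: #137, #139, #140, #141, #142, #143, #145, #146 (alternates #147, #151 not counted).
None of those are in Ward 1 → 0.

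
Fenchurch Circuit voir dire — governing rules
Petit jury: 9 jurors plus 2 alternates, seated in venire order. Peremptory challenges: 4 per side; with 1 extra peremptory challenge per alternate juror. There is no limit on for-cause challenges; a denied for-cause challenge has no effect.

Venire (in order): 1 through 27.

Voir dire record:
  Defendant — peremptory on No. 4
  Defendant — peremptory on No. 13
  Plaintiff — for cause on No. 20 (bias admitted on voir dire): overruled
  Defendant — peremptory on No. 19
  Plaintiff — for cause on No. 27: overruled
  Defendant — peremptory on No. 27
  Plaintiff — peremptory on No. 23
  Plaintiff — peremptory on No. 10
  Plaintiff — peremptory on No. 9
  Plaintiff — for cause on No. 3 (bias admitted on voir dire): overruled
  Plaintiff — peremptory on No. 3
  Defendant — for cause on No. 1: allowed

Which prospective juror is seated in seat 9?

15

Removed: #1, #3, #4, #9, #10, #13, #19, #23, #27. (#20 stays — for-cause denied.)
Seating in order: seats 1–9 → #2, #5, #6, #7, #8, #11, #12, #14, #15; alternates → #16, #17.
So seat 9 is #15.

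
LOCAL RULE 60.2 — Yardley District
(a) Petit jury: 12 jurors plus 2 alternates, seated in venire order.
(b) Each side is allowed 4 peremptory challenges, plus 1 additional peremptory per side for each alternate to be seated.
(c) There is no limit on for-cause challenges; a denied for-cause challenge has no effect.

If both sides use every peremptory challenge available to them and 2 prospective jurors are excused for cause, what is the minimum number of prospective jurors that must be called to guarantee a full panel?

Seats to fill: 12 + 2 alternates = 14.
Peremptories: 4 + 1×2 = 6 per side × 2 sides = 12.
For-cause removals: 2.
Minimum venire: 14 + 12 + 2 = 28.

28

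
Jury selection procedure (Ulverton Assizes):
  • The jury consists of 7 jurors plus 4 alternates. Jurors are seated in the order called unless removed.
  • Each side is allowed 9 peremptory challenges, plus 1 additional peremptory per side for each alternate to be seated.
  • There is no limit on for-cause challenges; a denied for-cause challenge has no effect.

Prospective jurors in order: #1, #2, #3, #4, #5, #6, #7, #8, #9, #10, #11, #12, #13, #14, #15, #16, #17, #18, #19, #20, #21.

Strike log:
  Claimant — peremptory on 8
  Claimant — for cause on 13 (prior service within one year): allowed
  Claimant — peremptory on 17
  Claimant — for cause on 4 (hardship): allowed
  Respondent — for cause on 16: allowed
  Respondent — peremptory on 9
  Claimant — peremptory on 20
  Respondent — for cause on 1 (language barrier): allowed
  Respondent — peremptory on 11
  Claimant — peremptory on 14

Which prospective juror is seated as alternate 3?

19

Removed: #1, #4, #8, #9, #11, #13, #14, #16, #17, #20.
Filling seats in venire order through position 10: #2, #3, #5, #6, #7, #10, #12, #15, #18, #19.
So alternate 3 is #19.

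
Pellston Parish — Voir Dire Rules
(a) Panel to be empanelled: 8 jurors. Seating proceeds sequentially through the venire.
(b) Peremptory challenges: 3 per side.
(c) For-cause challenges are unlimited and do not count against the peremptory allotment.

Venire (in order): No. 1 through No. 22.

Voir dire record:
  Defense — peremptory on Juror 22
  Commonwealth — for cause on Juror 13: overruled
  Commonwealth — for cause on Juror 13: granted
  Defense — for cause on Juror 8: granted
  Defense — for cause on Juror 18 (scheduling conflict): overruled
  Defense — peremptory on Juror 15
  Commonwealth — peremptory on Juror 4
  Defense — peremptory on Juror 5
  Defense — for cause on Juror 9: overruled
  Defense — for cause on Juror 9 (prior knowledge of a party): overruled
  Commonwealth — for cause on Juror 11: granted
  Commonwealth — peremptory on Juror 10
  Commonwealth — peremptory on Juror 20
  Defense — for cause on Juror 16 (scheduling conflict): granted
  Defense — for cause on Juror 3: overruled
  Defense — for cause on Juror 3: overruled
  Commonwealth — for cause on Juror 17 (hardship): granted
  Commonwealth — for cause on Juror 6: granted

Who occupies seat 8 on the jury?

18

Removed: #4, #5, #6, #8, #10, #11, #13, #15, #16, #17, #20, #22. (#3, #9, #18 stay — for-cause denied.)
Seating in order: seats 1–8 → #1, #2, #3, #7, #9, #12, #14, #18.
So seat 8 is #18.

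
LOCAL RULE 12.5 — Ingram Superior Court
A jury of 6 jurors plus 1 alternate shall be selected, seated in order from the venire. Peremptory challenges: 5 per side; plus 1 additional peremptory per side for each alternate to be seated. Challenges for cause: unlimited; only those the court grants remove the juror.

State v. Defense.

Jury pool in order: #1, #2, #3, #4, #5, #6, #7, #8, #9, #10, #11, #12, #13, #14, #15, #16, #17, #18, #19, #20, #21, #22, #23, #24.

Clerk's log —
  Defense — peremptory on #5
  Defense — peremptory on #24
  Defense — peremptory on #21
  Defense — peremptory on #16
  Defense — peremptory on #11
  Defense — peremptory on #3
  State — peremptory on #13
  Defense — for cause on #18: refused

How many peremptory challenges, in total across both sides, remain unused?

5

State allotment: 5 base + 1 × 1 alternate = 6. Defense allotment: 5 base + 1 × 1 alternate = 6.
State peremptories used: #13 — 1.
Defense peremptories used: #5, #24, #21, #16, #11, #3 — 6 (the for-cause on #18 doesn't count).
Remaining: (6 − 1) + (6 − 6) = 5.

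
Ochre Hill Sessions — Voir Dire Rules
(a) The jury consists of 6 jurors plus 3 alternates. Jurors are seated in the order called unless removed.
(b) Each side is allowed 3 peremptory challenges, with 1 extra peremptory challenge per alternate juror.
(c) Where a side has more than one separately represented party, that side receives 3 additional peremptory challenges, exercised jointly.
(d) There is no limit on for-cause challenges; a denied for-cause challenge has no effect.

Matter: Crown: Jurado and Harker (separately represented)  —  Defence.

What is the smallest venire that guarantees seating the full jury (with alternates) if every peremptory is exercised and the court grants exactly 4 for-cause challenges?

Seats to fill: 6 + 3 alternates = 9.
Peremptories — Crown: 3 + 1×3 + 3 = 9; Defence: 3 + 1×3 = 6; total 15.
For-cause removals: 4.
Minimum venire: 9 + 15 + 4 = 28.

28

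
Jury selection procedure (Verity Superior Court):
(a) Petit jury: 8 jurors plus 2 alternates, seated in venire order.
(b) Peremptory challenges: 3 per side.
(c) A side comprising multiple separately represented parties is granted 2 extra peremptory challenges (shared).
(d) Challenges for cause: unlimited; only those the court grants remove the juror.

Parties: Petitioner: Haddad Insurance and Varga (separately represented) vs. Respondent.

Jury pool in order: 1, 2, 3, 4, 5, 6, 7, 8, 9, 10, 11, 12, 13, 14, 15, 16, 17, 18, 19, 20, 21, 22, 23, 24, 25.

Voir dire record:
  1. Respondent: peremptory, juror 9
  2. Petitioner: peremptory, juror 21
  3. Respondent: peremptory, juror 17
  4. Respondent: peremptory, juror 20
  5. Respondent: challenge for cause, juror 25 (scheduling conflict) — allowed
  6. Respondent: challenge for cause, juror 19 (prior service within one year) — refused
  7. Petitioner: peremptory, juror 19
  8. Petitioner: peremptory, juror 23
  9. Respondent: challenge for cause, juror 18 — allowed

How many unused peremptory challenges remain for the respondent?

Respondent allotment: 3.
Respondent peremptories used: #9, #17, #20 — 3 (for-cause on #25, #19, #18 don't count).
Remaining: 3 − 3 = 0.

0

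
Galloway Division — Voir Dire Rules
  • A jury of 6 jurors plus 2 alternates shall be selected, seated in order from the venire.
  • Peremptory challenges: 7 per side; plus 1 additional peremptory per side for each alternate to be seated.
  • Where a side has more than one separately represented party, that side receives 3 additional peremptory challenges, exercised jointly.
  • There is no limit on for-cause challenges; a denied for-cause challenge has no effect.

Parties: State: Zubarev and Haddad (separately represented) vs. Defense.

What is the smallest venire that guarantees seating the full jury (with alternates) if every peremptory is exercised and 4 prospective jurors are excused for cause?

Seats to fill: 6 + 2 alternates = 8.
Peremptories — State: 7 + 1×2 + 3 = 12; Defense: 7 + 1×2 = 9; total 21.
For-cause removals: 4.
Minimum venire: 8 + 21 + 4 = 33.

33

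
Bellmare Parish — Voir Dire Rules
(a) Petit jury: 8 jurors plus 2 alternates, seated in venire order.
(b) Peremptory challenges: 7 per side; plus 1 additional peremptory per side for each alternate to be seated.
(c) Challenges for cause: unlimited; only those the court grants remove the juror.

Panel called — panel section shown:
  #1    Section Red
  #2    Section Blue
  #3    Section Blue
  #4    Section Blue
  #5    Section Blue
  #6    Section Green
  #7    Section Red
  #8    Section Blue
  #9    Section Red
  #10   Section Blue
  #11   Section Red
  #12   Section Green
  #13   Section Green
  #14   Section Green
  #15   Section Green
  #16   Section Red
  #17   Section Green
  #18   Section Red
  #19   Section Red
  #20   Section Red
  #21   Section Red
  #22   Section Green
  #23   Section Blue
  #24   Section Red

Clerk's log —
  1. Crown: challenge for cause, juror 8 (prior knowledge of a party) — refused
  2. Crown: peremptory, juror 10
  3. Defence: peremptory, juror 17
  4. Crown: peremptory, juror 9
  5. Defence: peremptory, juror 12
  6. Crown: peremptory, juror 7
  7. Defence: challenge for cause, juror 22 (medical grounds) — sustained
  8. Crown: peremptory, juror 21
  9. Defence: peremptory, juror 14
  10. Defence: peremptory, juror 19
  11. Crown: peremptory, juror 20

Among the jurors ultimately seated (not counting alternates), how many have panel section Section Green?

Removed: #7, #9, #10, #12, #14, #17, #19, #20, #21, #22.
Seated jurors 1–8: #1, #2, #3, #4, #5, #6, #8, #11 (alternates #13, #15 not counted).
Of those, in Section Green: #6 → 1.

1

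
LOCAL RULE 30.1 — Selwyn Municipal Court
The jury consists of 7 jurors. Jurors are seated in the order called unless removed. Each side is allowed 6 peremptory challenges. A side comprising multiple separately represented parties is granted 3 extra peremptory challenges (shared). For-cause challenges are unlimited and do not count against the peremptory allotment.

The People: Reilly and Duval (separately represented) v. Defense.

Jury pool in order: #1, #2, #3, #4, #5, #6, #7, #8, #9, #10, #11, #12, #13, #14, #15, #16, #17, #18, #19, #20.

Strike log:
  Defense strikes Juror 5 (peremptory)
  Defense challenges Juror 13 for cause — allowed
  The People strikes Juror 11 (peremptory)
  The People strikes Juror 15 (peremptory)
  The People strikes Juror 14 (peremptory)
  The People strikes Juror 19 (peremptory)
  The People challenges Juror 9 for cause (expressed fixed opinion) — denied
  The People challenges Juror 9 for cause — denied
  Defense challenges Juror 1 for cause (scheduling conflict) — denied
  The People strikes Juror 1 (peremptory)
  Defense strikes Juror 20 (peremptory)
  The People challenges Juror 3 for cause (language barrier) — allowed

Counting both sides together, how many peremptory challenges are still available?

The People allotment: 6 base + 3 multi-party = 9. Defense allotment: 6.
The People peremptories used: #11, #15, #14, #19, #1 — 5 (for-cause on #9, #9, #3 don't count).
Defense peremptories used: #5, #20 — 2 (for-cause on #13, #1 don't count).
Remaining: (9 − 5) + (6 − 2) = 8.

8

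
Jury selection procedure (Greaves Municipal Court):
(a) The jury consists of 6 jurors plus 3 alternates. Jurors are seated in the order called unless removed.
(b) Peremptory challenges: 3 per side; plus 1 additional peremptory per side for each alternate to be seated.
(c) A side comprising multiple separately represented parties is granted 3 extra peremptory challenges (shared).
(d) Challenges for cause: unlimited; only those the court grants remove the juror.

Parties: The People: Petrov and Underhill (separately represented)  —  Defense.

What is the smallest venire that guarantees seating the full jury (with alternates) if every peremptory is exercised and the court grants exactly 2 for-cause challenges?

26

Seats to fill: 6 + 3 alternates = 9.
Peremptories — The People: 3 + 1×3 + 3 = 9; Defense: 3 + 1×3 = 6; total 15.
For-cause removals: 2.
Minimum venire: 9 + 15 + 2 = 26.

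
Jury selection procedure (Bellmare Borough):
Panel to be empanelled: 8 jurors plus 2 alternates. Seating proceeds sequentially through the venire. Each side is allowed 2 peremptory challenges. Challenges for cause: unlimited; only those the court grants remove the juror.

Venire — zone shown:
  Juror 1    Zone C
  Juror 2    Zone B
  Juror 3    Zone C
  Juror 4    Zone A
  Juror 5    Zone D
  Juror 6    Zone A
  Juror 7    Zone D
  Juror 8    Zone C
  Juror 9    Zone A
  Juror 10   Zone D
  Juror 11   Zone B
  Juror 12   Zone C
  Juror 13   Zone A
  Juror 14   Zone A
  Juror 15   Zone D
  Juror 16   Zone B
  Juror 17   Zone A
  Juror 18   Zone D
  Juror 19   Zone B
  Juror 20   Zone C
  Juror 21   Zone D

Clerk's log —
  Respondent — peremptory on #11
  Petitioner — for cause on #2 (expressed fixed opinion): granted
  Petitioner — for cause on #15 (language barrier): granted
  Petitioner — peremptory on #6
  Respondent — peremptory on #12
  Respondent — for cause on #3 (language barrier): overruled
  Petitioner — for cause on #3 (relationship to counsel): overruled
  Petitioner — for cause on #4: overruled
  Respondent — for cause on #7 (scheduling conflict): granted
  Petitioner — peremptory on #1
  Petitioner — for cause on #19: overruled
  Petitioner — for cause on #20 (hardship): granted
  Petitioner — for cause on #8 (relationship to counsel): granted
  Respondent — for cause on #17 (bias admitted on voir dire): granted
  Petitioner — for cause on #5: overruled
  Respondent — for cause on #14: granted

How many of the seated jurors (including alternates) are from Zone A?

3

Removed: #1, #2, #6, #7, #8, #11, #12, #14, #15, #17, #20.
Seated (10 incl. alternates): #3, #4, #5, #9, #10, #13, #16, #18, #19, #21.
Of those, in Zone A: #4, #9, #13 → 3.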